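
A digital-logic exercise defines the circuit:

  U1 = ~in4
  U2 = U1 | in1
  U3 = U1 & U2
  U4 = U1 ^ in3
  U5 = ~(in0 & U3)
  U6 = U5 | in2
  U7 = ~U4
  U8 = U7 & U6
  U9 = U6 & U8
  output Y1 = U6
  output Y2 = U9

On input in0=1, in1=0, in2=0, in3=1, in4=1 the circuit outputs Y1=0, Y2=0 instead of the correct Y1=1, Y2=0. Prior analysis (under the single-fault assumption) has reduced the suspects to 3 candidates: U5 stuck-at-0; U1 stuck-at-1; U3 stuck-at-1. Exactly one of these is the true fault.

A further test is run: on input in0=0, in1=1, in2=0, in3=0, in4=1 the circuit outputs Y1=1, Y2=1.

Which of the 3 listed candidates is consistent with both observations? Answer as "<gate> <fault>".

U3 stuck-at-1

Evaluate each candidate on input in0=0, in1=1, in2=0, in3=0, in4=1:
  U5 stuck-at-0: U1=0, U2=1, U3=0, U4=0, U5=0 [stuck-at-0], U6=0, U7=1, U8=0, U9=0 → Y1=0, Y2=0 — eliminated
  U1 stuck-at-1: U1=1 [stuck-at-1], U2=1, U3=1, U4=1, U5=1, U6=1, U7=0, U8=0, U9=0 → Y1=1, Y2=0 — eliminated
  U3 stuck-at-1: U1=0, U2=1, U3=1 [stuck-at-1], U4=0, U5=1, U6=1, U7=1, U8=1, U9=1 → Y1=1, Y2=1 — matches
Only U3 stuck-at-1 reproduces the observed Y1=1, Y2=1.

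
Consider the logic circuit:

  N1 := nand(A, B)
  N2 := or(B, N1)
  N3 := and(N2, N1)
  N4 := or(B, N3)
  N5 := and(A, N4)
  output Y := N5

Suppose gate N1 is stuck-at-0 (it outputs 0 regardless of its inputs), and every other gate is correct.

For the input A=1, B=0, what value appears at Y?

Propagate with N1 forced: N1=0 [stuck-at-0], N2=0, N3=0, N4=0, N5=0.
So Y = 0. (Without the fault it would be 1.)

0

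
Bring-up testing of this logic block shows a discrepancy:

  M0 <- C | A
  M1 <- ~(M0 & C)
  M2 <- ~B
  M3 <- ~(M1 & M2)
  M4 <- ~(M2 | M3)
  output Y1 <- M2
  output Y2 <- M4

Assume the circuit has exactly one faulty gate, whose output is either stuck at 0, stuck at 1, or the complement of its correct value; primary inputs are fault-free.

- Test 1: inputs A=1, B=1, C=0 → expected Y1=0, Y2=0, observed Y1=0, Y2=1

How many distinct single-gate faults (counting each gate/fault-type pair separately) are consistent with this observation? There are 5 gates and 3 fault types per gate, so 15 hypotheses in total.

4

Fault-free: M0=1, M1=1, M2=0, M3=1, M4=0 → Y1=0, Y2=0. Observed Y1=0, Y2=1.
  M0: none of the 3 fault types match ✗
  M1: none of the 3 fault types match ✗
  M2: none of the 3 fault types match ✗
  M3: stuck-at-0, inverted output ✓; others ✗
  M4: stuck-at-1, inverted output ✓; others ✗
Consistent faults: {M3 stuck-at-0, M3 inverted output, M4 stuck-at-1, M4 inverted output} — 4 in all.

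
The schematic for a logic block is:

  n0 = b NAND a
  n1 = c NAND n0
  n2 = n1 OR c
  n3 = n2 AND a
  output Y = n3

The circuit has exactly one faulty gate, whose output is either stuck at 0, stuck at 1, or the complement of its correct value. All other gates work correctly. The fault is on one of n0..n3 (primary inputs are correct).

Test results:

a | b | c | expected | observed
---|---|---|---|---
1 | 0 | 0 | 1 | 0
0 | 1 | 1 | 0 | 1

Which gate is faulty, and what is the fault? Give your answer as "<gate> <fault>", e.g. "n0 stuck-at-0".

n3 inverted output

Fault-free values for test 1 (a=1, b=0, c=0): n0=1, n1=1, n2=1, n3=1, giving Y=1. Observed 0.
Test 1: faults giving observed 0 are {n1 stuck-at-0, n1 inverted output, n2 stuck-at-0, n2 inverted output, n3 stuck-at-0, n3 inverted output}.
Test 2 (a=0, b=1, c=1): fault-free n0=1, n1=0, n2=1, n3=0 → 0; observed 1. Eliminates n1 stuck-at-0, n1 inverted output, n2 stuck-at-0, n2 inverted output, n3 stuck-at-0.
Only n3 inverted output is consistent with every test.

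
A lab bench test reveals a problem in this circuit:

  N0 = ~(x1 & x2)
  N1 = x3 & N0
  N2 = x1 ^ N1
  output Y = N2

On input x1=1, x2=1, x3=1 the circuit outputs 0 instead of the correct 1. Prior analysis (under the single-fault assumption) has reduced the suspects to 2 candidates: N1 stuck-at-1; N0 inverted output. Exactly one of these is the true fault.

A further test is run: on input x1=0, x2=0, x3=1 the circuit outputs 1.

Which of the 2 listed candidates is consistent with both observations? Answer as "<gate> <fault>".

Evaluate each candidate on input x1=0, x2=0, x3=1:
  N1 stuck-at-1: N0=1, N1=1 [stuck-at-1], N2=1 → 1 — matches
  N0 inverted output: N0=0 [inverted output], N1=0, N2=0 → 0 — eliminated
Only N1 stuck-at-1 reproduces the observed 1.

N1 stuck-at-1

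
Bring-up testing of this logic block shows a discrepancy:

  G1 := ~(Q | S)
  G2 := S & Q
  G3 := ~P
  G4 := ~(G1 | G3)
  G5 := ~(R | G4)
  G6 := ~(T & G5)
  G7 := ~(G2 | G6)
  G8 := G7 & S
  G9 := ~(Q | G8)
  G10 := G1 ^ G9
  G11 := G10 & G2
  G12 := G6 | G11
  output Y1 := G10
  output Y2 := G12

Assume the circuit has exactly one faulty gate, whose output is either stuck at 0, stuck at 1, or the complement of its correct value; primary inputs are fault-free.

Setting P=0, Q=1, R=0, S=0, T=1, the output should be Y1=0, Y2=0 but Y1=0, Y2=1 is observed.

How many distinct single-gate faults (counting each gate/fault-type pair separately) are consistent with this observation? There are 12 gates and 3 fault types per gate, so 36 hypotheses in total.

12

Fault-free: G1=0, G2=0, G3=1, G4=0, G5=1, G6=0, G7=1, G8=0, G9=0, G10=0, G11=0, G12=0 → Y1=0, Y2=0. Observed Y1=0, Y2=1.
  G1: none of the 3 fault types match ✗
  G2: none of the 3 fault types match ✗
  G3: stuck-at-0, inverted output ✓; others ✗
  G4: stuck-at-1, inverted output ✓; others ✗
  G5: stuck-at-0, inverted output ✓; others ✗
  G6: stuck-at-1, inverted output ✓; others ✗
  G7: none of the 3 fault types match ✗
  G8: none of the 3 fault types match ✗
  G9: none of the 3 fault types match ✗
  G10: none of the 3 fault types match ✗
  G11: stuck-at-1, inverted output ✓; others ✗
  G12: stuck-at-1, inverted output ✓; others ✗
Consistent faults: {G3 stuck-at-0, G3 inverted output, G4 stuck-at-1, G4 inverted output, G5 stuck-at-0, G5 inverted output, G6 stuck-at-1, G6 inverted output, G11 stuck-at-1, G11 inverted output, G12 stuck-at-1, G12 inverted output} — 12 in all.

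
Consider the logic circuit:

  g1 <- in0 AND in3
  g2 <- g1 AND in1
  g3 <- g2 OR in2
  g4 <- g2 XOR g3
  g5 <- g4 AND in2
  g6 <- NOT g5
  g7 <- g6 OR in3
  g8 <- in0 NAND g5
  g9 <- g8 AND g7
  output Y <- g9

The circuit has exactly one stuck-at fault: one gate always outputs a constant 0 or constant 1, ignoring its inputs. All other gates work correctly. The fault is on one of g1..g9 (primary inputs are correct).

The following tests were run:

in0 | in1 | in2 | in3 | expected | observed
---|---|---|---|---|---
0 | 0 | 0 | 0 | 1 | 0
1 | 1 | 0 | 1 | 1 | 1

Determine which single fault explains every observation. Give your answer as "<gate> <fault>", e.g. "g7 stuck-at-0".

Fault-free values for test 1 (in0=0, in1=0, in2=0, in3=0): g1=0, g2=0, g3=0, g4=0, g5=0, g6=1, g7=1, g8=1, g9=1, giving Y=1. Observed 0.
Test 1: faults giving observed 0 are {g5 stuck-at-1, g6 stuck-at-0, g7 stuck-at-0, g8 stuck-at-0, g9 stuck-at-0}.
Test 2 (in0=1, in1=1, in2=0, in3=1): fault-free g1=1, g2=1, g3=1, g4=0, g5=0, g6=1, g7=1, g8=1, g9=1 → 1; observed 1. Eliminates g5 stuck-at-1, g7 stuck-at-0, g8 stuck-at-0, g9 stuck-at-0.
Only g6 stuck-at-0 is consistent with every test.

g6 stuck-at-0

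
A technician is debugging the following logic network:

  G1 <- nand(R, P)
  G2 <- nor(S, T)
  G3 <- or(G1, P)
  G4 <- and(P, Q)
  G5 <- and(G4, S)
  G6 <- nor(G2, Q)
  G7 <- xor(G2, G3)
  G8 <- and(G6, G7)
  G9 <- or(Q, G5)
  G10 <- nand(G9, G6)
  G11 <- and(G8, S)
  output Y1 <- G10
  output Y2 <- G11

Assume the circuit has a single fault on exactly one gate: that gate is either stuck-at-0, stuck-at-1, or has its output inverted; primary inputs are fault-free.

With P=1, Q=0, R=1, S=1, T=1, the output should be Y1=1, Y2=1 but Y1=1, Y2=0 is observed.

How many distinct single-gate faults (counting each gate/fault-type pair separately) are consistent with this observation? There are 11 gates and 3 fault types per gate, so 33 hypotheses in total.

12

Fault-free: G1=0, G2=0, G3=1, G4=0, G5=0, G6=1, G7=1, G8=1, G9=0, G10=1, G11=1 → Y1=1, Y2=1. Observed Y1=1, Y2=0.
  G1: none of the 3 fault types match ✗
  G2: stuck-at-1, inverted output ✓; others ✗
  G3: stuck-at-0, inverted output ✓; others ✗
  G4: none of the 3 fault types match ✗
  G5: none of the 3 fault types match ✗
  G6: stuck-at-0, inverted output ✓; others ✗
  G7: stuck-at-0, inverted output ✓; others ✗
  G8: stuck-at-0, inverted output ✓; others ✗
  G9: none of the 3 fault types match ✗
  G10: none of the 3 fault types match ✗
  G11: stuck-at-0, inverted output ✓; others ✗
Consistent faults: {G2 stuck-at-1, G2 inverted output, G3 stuck-at-0, G3 inverted output, G6 stuck-at-0, G6 inverted output, G7 stuck-at-0, G7 inverted output, G8 stuck-at-0, G8 inverted output, G11 stuck-at-0, G11 inverted output} — 12 in all.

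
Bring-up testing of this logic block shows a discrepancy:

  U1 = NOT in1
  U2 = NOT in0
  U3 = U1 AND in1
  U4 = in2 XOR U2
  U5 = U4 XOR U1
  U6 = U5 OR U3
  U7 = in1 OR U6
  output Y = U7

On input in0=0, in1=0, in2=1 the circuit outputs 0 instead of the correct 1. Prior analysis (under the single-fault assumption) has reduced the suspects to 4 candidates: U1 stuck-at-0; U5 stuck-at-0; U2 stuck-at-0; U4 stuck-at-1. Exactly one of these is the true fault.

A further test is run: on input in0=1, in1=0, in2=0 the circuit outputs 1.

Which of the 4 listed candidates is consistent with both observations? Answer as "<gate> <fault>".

Evaluate each candidate on input in0=1, in1=0, in2=0:
  U1 stuck-at-0: U1=0 [stuck-at-0], U2=0, U3=0, U4=0, U5=0, U6=0, U7=0 → 0 — eliminated
  U5 stuck-at-0: U1=1, U2=0, U3=0, U4=0, U5=0 [stuck-at-0], U6=0, U7=0 → 0 — eliminated
  U2 stuck-at-0: U1=1, U2=0 [stuck-at-0], U3=0, U4=0, U5=1, U6=1, U7=1 → 1 — matches
  U4 stuck-at-1: U1=1, U2=0, U3=0, U4=1 [stuck-at-1], U5=0, U6=0, U7=0 → 0 — eliminated
Only U2 stuck-at-0 reproduces the observed 1.

U2 stuck-at-0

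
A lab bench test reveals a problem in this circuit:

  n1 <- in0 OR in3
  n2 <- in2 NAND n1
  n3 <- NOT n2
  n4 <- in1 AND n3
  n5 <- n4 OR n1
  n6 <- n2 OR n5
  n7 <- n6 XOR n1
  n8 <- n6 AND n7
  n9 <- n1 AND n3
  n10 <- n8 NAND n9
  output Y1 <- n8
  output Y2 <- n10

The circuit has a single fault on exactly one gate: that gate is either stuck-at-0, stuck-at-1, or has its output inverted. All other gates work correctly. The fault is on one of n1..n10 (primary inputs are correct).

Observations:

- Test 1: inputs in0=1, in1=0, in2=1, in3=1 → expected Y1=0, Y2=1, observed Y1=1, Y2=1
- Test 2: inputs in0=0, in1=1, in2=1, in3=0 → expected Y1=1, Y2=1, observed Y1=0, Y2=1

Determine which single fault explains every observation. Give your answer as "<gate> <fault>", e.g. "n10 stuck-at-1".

n1 inverted output

Fault-free values for test 1 (in0=1, in1=0, in2=1, in3=1): n1=1, n2=0, n3=1, n4=0, n5=1, n6=1, n7=0, n8=0, n9=1, n10=1, giving Y1=0, Y2=1. Observed Y1=1, Y2=1.
Test 1: faults giving observed Y1=1, Y2=1 are {n1 stuck-at-0, n1 inverted output}.
Test 2 (in0=0, in1=1, in2=1, in3=0): fault-free n1=0, n2=1, n3=0, n4=0, n5=0, n6=1, n7=1, n8=1, n9=0, n10=1 → Y1=1, Y2=1; observed Y1=0, Y2=1. Eliminates n1 stuck-at-0.
Only n1 inverted output is consistent with every test.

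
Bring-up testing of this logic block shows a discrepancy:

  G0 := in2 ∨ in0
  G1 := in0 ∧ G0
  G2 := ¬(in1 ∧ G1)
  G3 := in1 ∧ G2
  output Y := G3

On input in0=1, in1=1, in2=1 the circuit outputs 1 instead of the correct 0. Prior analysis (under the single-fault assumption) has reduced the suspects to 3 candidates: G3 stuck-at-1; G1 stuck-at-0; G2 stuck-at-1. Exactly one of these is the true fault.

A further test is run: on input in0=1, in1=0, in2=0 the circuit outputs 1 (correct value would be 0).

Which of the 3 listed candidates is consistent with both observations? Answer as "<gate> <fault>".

Evaluate each candidate on input in0=1, in1=0, in2=0:
  G3 stuck-at-1: G0=1, G1=1, G2=1, G3=1 [stuck-at-1] → 1 — matches
  G1 stuck-at-0: G0=1, G1=0 [stuck-at-0], G2=1, G3=0 → 0 — eliminated
  G2 stuck-at-1: G0=1, G1=1, G2=1 [stuck-at-1], G3=0 → 0 — eliminated
Only G3 stuck-at-1 reproduces the observed 1.

G3 stuck-at-1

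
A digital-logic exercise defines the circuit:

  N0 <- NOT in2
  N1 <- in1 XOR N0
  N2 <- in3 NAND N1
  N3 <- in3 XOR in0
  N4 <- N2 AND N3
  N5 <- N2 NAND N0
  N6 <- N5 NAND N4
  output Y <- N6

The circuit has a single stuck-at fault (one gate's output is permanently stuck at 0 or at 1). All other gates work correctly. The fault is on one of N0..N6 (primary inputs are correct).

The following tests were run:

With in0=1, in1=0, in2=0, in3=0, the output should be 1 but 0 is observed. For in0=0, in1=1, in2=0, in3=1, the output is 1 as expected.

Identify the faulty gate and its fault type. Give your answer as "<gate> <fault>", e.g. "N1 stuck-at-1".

Fault-free values for test 1 (in0=1, in1=0, in2=0, in3=0): N0=1, N1=1, N2=1, N3=1, N4=1, N5=0, N6=1, giving Y=1. Observed 0.
Test 1: faults giving observed 0 are {N0 stuck-at-0, N5 stuck-at-1, N6 stuck-at-0}.
Test 2 (in0=0, in1=1, in2=0, in3=1): fault-free N0=1, N1=0, N2=1, N3=1, N4=1, N5=0, N6=1 → 1; observed 1. Eliminates N5 stuck-at-1, N6 stuck-at-0.
Only N0 stuck-at-0 is consistent with every test.

N0 stuck-at-0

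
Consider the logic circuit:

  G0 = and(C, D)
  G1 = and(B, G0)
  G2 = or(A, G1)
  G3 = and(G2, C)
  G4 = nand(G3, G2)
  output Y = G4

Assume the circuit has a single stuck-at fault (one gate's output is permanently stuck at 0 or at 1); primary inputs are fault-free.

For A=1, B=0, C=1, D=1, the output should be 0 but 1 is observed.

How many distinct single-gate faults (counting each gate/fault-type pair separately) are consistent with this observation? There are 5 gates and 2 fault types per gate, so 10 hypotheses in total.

Fault-free: G0=1, G1=0, G2=1, G3=1, G4=0 → 0. Observed 1.
  G0 stuck-at-0: output 0 ✗
  G0 stuck-at-1: output 0 ✗
  G1 stuck-at-0: output 0 ✗
  G1 stuck-at-1: output 0 ✗
  G2 stuck-at-0: output 1 ✓
  G2 stuck-at-1: output 0 ✗
  G3 stuck-at-0: output 1 ✓
  G3 stuck-at-1: output 0 ✗
  G4 stuck-at-0: output 0 ✗
  G4 stuck-at-1: output 1 ✓
Consistent faults: {G2 stuck-at-0, G3 stuck-at-0, G4 stuck-at-1} — 3 in all.

3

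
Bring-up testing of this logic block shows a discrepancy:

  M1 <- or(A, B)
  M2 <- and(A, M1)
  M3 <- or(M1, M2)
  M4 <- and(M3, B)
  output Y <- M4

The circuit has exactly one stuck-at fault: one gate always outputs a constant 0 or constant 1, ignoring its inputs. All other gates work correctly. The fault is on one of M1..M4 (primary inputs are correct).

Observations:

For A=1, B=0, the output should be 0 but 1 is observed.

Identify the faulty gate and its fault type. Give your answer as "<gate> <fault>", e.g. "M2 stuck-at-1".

M4 stuck-at-1

Fault-free values for test 1 (A=1, B=0): M1=1, M2=1, M3=1, M4=0, giving Y=0. Observed 1.
Test 1: faults giving observed 1 are {M4 stuck-at-1}.
Only M4 stuck-at-1 is consistent with every test.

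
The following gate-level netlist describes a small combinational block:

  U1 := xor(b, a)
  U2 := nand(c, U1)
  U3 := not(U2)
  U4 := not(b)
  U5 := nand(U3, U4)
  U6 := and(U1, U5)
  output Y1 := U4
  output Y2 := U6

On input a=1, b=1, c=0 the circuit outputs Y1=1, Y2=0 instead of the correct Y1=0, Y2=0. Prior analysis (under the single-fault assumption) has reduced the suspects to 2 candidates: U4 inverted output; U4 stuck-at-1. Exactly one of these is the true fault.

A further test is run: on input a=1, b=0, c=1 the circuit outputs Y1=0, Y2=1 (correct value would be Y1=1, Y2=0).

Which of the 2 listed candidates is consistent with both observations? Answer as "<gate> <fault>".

Evaluate each candidate on input a=1, b=0, c=1:
  U4 inverted output: U1=1, U2=0, U3=1, U4=0 [inverted output], U5=1, U6=1 → Y1=0, Y2=1 — matches
  U4 stuck-at-1: U1=1, U2=0, U3=1, U4=1 [stuck-at-1], U5=0, U6=0 → Y1=1, Y2=0 — eliminated
Only U4 inverted output reproduces the observed Y1=0, Y2=1.

U4 inverted output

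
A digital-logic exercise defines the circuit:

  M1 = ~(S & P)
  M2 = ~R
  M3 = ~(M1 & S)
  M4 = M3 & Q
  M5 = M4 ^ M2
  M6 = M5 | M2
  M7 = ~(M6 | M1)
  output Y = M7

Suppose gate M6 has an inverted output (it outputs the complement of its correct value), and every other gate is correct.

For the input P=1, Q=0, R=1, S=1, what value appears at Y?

Propagate with M6 forced: M1=0, M2=0, M3=1, M4=0, M5=0, M6=1 [inverted output], M7=0.
So Y = 0. (Without the fault it would be 1.)

0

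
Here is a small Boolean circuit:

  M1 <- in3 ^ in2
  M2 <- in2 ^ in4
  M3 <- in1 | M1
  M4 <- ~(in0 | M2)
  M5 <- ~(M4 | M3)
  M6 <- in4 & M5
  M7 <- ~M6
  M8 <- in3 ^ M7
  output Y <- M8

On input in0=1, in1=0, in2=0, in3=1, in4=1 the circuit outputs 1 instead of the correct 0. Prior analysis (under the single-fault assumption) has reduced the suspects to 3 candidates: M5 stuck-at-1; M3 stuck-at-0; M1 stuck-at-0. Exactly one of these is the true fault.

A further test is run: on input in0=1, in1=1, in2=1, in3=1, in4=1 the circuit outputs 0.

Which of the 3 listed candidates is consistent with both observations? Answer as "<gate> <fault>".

Evaluate each candidate on input in0=1, in1=1, in2=1, in3=1, in4=1:
  M5 stuck-at-1: M1=0, M2=0, M3=1, M4=0, M5=1 [stuck-at-1], M6=1, M7=0, M8=1 → 1 — eliminated
  M3 stuck-at-0: M1=0, M2=0, M3=0 [stuck-at-0], M4=0, M5=1, M6=1, M7=0, M8=1 → 1 — eliminated
  M1 stuck-at-0: M1=0 [stuck-at-0], M2=0, M3=1, M4=0, M5=0, M6=0, M7=1, M8=0 → 0 — matches
Only M1 stuck-at-0 reproduces the observed 0.

M1 stuck-at-0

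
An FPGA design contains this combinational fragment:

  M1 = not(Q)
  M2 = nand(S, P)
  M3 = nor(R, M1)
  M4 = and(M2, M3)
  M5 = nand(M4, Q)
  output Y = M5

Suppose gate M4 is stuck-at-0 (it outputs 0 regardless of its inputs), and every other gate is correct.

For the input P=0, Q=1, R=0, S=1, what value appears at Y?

Propagate with M4 forced: M1=0, M2=1, M3=1, M4=0 [stuck-at-0], M5=1.
So Y = 1. (Without the fault it would be 0.)

1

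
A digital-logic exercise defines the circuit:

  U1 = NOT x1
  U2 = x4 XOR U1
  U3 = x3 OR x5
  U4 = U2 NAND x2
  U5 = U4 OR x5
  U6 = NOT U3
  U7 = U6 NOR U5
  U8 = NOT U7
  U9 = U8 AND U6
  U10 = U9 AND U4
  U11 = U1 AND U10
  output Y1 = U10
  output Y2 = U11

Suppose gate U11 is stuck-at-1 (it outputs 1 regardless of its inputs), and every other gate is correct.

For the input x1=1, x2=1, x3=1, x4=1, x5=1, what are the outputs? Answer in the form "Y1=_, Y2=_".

Y1=0, Y2=1

Propagate with U11 forced: U1=0, U2=1, U3=1, U4=0, U5=1, U6=0, U7=0, U8=1, U9=0, U10=0, U11=1 [stuck-at-1].
So the outputs are Y1=0, Y2=1. (Without the fault they would be Y1=0, Y2=0.)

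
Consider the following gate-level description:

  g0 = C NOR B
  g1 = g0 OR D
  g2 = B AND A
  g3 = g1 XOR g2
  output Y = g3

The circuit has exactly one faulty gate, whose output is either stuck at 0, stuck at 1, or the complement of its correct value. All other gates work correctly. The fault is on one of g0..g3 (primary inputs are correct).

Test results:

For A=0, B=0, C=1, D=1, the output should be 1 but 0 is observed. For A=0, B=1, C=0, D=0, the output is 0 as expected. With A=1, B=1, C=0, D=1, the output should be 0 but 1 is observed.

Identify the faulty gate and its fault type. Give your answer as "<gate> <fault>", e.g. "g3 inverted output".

g1 stuck-at-0

Fault-free values for test 1 (A=0, B=0, C=1, D=1): g0=0, g1=1, g2=0, g3=1, giving Y=1. Observed 0.
Test 1: faults giving observed 0 are {g1 stuck-at-0, g1 inverted output, g2 stuck-at-1, g2 inverted output, g3 stuck-at-0, g3 inverted output}.
Test 2 (A=0, B=1, C=0, D=0): fault-free g0=0, g1=0, g2=0, g3=0 → 0; observed 0. Eliminates g1 inverted output, g2 stuck-at-1, g2 inverted output, g3 inverted output.
Test 3 (A=1, B=1, C=0, D=1): fault-free g0=0, g1=1, g2=1, g3=0 → 0; observed 1. Eliminates g3 stuck-at-0.
Only g1 stuck-at-0 is consistent with every test.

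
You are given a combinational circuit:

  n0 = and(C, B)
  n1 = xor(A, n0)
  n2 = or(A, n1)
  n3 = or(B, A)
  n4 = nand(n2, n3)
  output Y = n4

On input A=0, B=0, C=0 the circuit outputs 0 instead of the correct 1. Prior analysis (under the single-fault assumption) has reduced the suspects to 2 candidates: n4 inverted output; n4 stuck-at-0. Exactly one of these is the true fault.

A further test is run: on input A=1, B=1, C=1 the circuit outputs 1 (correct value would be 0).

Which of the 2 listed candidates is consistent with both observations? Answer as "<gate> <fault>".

Evaluate each candidate on input A=1, B=1, C=1:
  n4 inverted output: n0=1, n1=0, n2=1, n3=1, n4=1 [inverted output] → 1 — matches
  n4 stuck-at-0: n0=1, n1=0, n2=1, n3=1, n4=0 [stuck-at-0] → 0 — eliminated
Only n4 inverted output reproduces the observed 1.

n4 inverted output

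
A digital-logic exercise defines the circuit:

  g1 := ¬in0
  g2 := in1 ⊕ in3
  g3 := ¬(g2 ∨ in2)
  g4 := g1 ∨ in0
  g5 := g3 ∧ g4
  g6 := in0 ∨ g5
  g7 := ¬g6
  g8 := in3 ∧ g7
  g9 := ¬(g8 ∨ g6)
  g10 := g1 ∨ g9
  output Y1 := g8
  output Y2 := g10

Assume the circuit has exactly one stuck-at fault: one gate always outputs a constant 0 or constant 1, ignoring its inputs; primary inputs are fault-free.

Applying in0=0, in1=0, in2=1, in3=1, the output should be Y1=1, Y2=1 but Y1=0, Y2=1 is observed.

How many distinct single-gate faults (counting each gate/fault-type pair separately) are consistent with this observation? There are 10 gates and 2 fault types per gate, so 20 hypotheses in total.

Fault-free: g1=1, g2=1, g3=0, g4=1, g5=0, g6=0, g7=1, g8=1, g9=0, g10=1 → Y1=1, Y2=1. Observed Y1=0, Y2=1.
  g1: none of the 2 fault types match ✗
  g2: none of the 2 fault types match ✗
  g3: stuck-at-1 ✓; others ✗
  g4: none of the 2 fault types match ✗
  g5: stuck-at-1 ✓; others ✗
  g6: stuck-at-1 ✓; others ✗
  g7: stuck-at-0 ✓; others ✗
  g8: stuck-at-0 ✓; others ✗
  g9: none of the 2 fault types match ✗
  g10: none of the 2 fault types match ✗
Consistent faults: {g3 stuck-at-1, g5 stuck-at-1, g6 stuck-at-1, g7 stuck-at-0, g8 stuck-at-0} — 5 in all.

5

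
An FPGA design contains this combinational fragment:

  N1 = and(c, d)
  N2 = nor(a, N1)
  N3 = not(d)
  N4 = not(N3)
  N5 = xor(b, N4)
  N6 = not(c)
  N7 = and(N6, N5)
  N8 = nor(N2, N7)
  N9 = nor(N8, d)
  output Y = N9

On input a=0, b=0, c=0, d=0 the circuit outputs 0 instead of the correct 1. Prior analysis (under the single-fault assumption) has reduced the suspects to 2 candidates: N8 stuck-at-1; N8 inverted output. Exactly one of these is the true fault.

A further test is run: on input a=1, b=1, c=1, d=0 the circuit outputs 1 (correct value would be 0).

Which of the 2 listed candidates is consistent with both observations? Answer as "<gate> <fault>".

N8 inverted output

Evaluate each candidate on input a=1, b=1, c=1, d=0:
  N8 stuck-at-1: N1=0, N2=0, N3=1, N4=0, N5=1, N6=0, N7=0, N8=1 [stuck-at-1], N9=0 → 0 — eliminated
  N8 inverted output: N1=0, N2=0, N3=1, N4=0, N5=1, N6=0, N7=0, N8=0 [inverted output], N9=1 → 1 — matches
Only N8 inverted output reproduces the observed 1.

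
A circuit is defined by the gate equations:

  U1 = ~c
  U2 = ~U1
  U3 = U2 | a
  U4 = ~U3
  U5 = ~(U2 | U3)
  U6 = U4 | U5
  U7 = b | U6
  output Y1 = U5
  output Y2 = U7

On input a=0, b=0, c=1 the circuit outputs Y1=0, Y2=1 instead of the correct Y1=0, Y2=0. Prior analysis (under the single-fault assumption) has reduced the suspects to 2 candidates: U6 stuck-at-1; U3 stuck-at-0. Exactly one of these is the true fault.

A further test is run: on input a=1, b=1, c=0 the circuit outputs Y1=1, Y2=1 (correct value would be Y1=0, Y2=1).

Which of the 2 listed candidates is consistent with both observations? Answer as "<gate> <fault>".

Evaluate each candidate on input a=1, b=1, c=0:
  U6 stuck-at-1: U1=1, U2=0, U3=1, U4=0, U5=0, U6=1 [stuck-at-1], U7=1 → Y1=0, Y2=1 — eliminated
  U3 stuck-at-0: U1=1, U2=0, U3=0 [stuck-at-0], U4=1, U5=1, U6=1, U7=1 → Y1=1, Y2=1 — matches
Only U3 stuck-at-0 reproduces the observed Y1=1, Y2=1.

U3 stuck-at-0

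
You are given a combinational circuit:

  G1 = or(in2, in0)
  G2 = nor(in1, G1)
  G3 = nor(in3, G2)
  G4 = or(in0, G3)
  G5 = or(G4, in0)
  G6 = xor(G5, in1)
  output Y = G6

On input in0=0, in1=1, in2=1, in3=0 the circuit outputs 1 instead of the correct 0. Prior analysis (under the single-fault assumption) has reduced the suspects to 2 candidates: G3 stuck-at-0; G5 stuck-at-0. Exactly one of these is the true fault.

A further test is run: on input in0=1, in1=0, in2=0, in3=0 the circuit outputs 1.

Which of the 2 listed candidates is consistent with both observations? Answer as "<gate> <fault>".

G3 stuck-at-0

Evaluate each candidate on input in0=1, in1=0, in2=0, in3=0:
  G3 stuck-at-0: G1=1, G2=0, G3=0 [stuck-at-0], G4=1, G5=1, G6=1 → 1 — matches
  G5 stuck-at-0: G1=1, G2=0, G3=1, G4=1, G5=0 [stuck-at-0], G6=0 → 0 — eliminated
Only G3 stuck-at-0 reproduces the observed 1.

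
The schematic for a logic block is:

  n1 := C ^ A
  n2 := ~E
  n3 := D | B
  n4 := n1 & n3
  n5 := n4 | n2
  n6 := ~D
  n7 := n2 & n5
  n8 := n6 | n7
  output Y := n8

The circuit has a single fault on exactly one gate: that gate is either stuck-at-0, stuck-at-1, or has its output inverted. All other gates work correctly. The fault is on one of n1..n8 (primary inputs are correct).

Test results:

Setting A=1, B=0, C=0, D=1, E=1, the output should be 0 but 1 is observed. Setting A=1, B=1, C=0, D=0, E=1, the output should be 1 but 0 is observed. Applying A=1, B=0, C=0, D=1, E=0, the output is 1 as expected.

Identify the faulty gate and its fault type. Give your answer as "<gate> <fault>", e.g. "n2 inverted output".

Fault-free values for test 1 (A=1, B=0, C=0, D=1, E=1): n1=1, n2=0, n3=1, n4=1, n5=1, n6=0, n7=0, n8=0, giving Y=0. Observed 1.
Test 1: faults giving observed 1 are {n2 stuck-at-1, n2 inverted output, n6 stuck-at-1, n6 inverted output, n7 stuck-at-1, n7 inverted output, n8 stuck-at-1, n8 inverted output}.
Test 2 (A=1, B=1, C=0, D=0, E=1): fault-free n1=1, n2=0, n3=1, n4=1, n5=1, n6=1, n7=0, n8=1 → 1; observed 0. Eliminates n2 stuck-at-1, n2 inverted output, n6 stuck-at-1, n7 stuck-at-1, n7 inverted output, n8 stuck-at-1.
Test 3 (A=1, B=0, C=0, D=1, E=0): fault-free n1=1, n2=1, n3=1, n4=1, n5=1, n6=0, n7=1, n8=1 → 1; observed 1. Eliminates n8 inverted output.
Only n6 inverted output is consistent with every test.

n6 inverted output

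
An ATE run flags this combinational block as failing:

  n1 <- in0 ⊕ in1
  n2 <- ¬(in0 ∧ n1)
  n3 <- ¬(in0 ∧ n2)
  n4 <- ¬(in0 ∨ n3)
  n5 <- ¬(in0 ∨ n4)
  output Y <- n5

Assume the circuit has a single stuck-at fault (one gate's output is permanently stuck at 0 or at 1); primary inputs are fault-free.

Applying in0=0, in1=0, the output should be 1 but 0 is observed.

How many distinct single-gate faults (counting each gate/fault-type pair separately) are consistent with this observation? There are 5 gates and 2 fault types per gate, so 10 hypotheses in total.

3

Fault-free: n1=0, n2=1, n3=1, n4=0, n5=1 → 1. Observed 0.
  n1 stuck-at-0: output 1 ✗
  n1 stuck-at-1: output 1 ✗
  n2 stuck-at-0: output 1 ✗
  n2 stuck-at-1: output 1 ✗
  n3 stuck-at-0: output 0 ✓
  n3 stuck-at-1: output 1 ✗
  n4 stuck-at-0: output 1 ✗
  n4 stuck-at-1: output 0 ✓
  n5 stuck-at-0: output 0 ✓
  n5 stuck-at-1: output 1 ✗
Consistent faults: {n3 stuck-at-0, n4 stuck-at-1, n5 stuck-at-0} — 3 in all.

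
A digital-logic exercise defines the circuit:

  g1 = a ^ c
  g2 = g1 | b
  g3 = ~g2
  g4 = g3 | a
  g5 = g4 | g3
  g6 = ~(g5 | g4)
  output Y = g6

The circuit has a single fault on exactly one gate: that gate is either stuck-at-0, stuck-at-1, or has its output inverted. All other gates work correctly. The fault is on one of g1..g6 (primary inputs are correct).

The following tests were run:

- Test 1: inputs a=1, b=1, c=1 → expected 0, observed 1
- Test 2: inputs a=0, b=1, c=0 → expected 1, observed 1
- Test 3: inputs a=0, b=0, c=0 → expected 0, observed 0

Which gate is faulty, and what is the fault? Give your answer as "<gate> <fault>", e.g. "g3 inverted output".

g4 stuck-at-0

Fault-free values for test 1 (a=1, b=1, c=1): g1=0, g2=1, g3=0, g4=1, g5=1, g6=0, giving Y=0. Observed 1.
Test 1: faults giving observed 1 are {g4 stuck-at-0, g4 inverted output, g6 stuck-at-1, g6 inverted output}.
Test 2 (a=0, b=1, c=0): fault-free g1=0, g2=1, g3=0, g4=0, g5=0, g6=1 → 1; observed 1. Eliminates g4 inverted output, g6 inverted output.
Test 3 (a=0, b=0, c=0): fault-free g1=0, g2=0, g3=1, g4=1, g5=1, g6=0 → 0; observed 0. Eliminates g6 stuck-at-1.
Only g4 stuck-at-0 is consistent with every test.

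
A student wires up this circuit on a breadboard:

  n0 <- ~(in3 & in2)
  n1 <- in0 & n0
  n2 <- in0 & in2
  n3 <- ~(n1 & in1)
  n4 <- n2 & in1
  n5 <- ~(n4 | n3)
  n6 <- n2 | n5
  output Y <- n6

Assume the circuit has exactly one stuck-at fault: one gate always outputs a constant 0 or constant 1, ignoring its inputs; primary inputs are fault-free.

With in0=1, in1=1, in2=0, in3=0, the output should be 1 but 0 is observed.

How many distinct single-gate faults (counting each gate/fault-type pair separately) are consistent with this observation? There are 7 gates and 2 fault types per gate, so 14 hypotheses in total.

6

Fault-free: n0=1, n1=1, n2=0, n3=0, n4=0, n5=1, n6=1 → 1. Observed 0.
  n0 stuck-at-0: output 0 ✓
  n0 stuck-at-1: output 1 ✗
  n1 stuck-at-0: output 0 ✓
  n1 stuck-at-1: output 1 ✗
  n2 stuck-at-0: output 1 ✗
  n2 stuck-at-1: output 1 ✗
  n3 stuck-at-0: output 1 ✗
  n3 stuck-at-1: output 0 ✓
  n4 stuck-at-0: output 1 ✗
  n4 stuck-at-1: output 0 ✓
  n5 stuck-at-0: output 0 ✓
  n5 stuck-at-1: output 1 ✗
  n6 stuck-at-0: output 0 ✓
  n6 stuck-at-1: output 1 ✗
Consistent faults: {n0 stuck-at-0, n1 stuck-at-0, n3 stuck-at-1, n4 stuck-at-1, n5 stuck-at-0, n6 stuck-at-0} — 6 in all.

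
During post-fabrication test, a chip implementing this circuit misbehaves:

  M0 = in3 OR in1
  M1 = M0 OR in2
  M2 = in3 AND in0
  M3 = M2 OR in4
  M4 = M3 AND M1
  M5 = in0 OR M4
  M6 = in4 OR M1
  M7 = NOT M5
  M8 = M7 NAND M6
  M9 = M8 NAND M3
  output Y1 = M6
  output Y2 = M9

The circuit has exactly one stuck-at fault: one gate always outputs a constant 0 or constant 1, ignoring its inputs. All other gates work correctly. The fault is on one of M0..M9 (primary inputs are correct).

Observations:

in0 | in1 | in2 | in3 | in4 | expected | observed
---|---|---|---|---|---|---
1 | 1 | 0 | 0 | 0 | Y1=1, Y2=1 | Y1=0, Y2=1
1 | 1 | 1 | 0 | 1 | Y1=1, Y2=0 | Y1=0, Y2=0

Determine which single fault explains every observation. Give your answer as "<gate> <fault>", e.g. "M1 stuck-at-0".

M6 stuck-at-0

Fault-free values for test 1 (in0=1, in1=1, in2=0, in3=0, in4=0): M0=1, M1=1, M2=0, M3=0, M4=0, M5=1, M6=1, M7=0, M8=1, M9=1, giving Y1=1, Y2=1. Observed Y1=0, Y2=1.
Test 1: faults giving observed Y1=0, Y2=1 are {M0 stuck-at-0, M1 stuck-at-0, M6 stuck-at-0}.
Test 2 (in0=1, in1=1, in2=1, in3=0, in4=1): fault-free M0=1, M1=1, M2=0, M3=1, M4=1, M5=1, M6=1, M7=0, M8=1, M9=0 → Y1=1, Y2=0; observed Y1=0, Y2=0. Eliminates M0 stuck-at-0, M1 stuck-at-0.
Only M6 stuck-at-0 is consistent with every test.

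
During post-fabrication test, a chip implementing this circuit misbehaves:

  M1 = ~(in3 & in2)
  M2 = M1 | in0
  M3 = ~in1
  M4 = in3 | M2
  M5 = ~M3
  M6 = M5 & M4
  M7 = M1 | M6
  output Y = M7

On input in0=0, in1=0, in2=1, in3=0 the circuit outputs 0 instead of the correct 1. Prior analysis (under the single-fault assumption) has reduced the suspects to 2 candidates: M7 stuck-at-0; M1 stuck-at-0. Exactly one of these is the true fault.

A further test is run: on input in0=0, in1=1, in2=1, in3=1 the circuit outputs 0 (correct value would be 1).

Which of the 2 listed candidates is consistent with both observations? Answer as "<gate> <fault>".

Evaluate each candidate on input in0=0, in1=1, in2=1, in3=1:
  M7 stuck-at-0: M1=0, M2=0, M3=0, M4=1, M5=1, M6=1, M7=0 [stuck-at-0] → 0 — matches
  M1 stuck-at-0: M1=0 [stuck-at-0], M2=0, M3=0, M4=1, M5=1, M6=1, M7=1 → 1 — eliminated
Only M7 stuck-at-0 reproduces the observed 0.

M7 stuck-at-0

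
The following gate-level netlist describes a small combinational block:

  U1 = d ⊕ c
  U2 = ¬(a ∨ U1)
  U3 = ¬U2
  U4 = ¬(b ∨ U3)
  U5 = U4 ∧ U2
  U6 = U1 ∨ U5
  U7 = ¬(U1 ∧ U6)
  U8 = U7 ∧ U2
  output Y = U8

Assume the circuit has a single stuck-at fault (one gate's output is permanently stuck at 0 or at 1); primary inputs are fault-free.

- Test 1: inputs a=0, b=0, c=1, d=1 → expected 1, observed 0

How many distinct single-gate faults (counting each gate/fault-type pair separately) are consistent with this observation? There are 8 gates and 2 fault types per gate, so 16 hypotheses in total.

Fault-free: U1=0, U2=1, U3=0, U4=1, U5=1, U6=1, U7=1, U8=1 → 1. Observed 0.
  U1: stuck-at-1 ✓; others ✗
  U2: stuck-at-0 ✓; others ✗
  U3: none of the 2 fault types match ✗
  U4: none of the 2 fault types match ✗
  U5: none of the 2 fault types match ✗
  U6: none of the 2 fault types match ✗
  U7: stuck-at-0 ✓; others ✗
  U8: stuck-at-0 ✓; others ✗
Consistent faults: {U1 stuck-at-1, U2 stuck-at-0, U7 stuck-at-0, U8 stuck-at-0} — 4 in all.

4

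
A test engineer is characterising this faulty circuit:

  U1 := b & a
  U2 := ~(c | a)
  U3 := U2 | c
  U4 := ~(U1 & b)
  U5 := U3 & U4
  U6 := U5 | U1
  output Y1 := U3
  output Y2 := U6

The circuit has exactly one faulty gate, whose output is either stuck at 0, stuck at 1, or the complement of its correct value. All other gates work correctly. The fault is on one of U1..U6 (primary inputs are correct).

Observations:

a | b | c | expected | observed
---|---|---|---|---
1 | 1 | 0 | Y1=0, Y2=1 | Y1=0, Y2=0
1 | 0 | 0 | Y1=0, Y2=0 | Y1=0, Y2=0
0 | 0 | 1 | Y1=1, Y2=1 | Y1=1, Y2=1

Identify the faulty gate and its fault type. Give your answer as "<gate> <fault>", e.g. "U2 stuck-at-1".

U1 stuck-at-0

Fault-free values for test 1 (a=1, b=1, c=0): U1=1, U2=0, U3=0, U4=0, U5=0, U6=1, giving Y1=0, Y2=1. Observed Y1=0, Y2=0.
Test 1: faults giving observed Y1=0, Y2=0 are {U1 stuck-at-0, U1 inverted output, U6 stuck-at-0, U6 inverted output}.
Test 2 (a=1, b=0, c=0): fault-free U1=0, U2=0, U3=0, U4=1, U5=0, U6=0 → Y1=0, Y2=0; observed Y1=0, Y2=0. Eliminates U1 inverted output, U6 inverted output.
Test 3 (a=0, b=0, c=1): fault-free U1=0, U2=0, U3=1, U4=1, U5=1, U6=1 → Y1=1, Y2=1; observed Y1=1, Y2=1. Eliminates U6 stuck-at-0.
Only U1 stuck-at-0 is consistent with every test.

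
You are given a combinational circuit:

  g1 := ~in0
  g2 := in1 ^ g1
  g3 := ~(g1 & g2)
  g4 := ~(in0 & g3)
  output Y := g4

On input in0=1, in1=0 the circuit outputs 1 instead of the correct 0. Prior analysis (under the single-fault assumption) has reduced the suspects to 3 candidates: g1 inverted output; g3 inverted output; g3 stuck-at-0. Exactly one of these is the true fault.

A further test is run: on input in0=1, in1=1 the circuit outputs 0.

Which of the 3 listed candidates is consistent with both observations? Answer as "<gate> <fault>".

Evaluate each candidate on input in0=1, in1=1:
  g1 inverted output: g1=1 [inverted output], g2=0, g3=1, g4=0 → 0 — matches
  g3 inverted output: g1=0, g2=1, g3=0 [inverted output], g4=1 → 1 — eliminated
  g3 stuck-at-0: g1=0, g2=1, g3=0 [stuck-at-0], g4=1 → 1 — eliminated
Only g1 inverted output reproduces the observed 0.

g1 inverted output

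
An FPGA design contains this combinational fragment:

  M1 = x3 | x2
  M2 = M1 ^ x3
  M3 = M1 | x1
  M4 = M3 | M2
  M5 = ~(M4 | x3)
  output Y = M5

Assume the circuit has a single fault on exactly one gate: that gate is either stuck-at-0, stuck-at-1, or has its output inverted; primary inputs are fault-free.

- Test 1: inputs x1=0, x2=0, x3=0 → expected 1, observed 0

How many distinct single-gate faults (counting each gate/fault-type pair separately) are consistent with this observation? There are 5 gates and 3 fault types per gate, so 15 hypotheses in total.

10

Fault-free: M1=0, M2=0, M3=0, M4=0, M5=1 → 1. Observed 0.
  M1: stuck-at-1, inverted output ✓; others ✗
  M2: stuck-at-1, inverted output ✓; others ✗
  M3: stuck-at-1, inverted output ✓; others ✗
  M4: stuck-at-1, inverted output ✓; others ✗
  M5: stuck-at-0, inverted output ✓; others ✗
Consistent faults: {M1 stuck-at-1, M1 inverted output, M2 stuck-at-1, M2 inverted output, M3 stuck-at-1, M3 inverted output, M4 stuck-at-1, M4 inverted output, M5 stuck-at-0, M5 inverted output} — 10 in all.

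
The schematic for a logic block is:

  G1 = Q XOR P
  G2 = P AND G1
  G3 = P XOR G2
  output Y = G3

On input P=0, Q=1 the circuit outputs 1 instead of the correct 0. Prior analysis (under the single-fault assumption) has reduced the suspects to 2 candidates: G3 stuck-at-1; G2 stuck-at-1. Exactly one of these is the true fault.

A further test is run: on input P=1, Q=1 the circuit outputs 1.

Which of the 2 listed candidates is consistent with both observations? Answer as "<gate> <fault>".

Evaluate each candidate on input P=1, Q=1:
  G3 stuck-at-1: G1=0, G2=0, G3=1 [stuck-at-1] → 1 — matches
  G2 stuck-at-1: G1=0, G2=1 [stuck-at-1], G3=0 → 0 — eliminated
Only G3 stuck-at-1 reproduces the observed 1.

G3 stuck-at-1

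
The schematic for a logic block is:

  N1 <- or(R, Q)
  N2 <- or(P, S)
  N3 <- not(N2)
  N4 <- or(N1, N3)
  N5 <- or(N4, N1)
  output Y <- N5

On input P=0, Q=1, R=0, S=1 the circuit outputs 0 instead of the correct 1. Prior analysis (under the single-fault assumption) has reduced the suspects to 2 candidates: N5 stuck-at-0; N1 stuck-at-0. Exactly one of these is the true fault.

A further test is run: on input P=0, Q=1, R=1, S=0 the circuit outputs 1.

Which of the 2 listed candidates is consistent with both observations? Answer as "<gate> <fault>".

Evaluate each candidate on input P=0, Q=1, R=1, S=0:
  N5 stuck-at-0: N1=1, N2=0, N3=1, N4=1, N5=0 [stuck-at-0] → 0 — eliminated
  N1 stuck-at-0: N1=0 [stuck-at-0], N2=0, N3=1, N4=1, N5=1 → 1 — matches
Only N1 stuck-at-0 reproduces the observed 1.

N1 stuck-at-0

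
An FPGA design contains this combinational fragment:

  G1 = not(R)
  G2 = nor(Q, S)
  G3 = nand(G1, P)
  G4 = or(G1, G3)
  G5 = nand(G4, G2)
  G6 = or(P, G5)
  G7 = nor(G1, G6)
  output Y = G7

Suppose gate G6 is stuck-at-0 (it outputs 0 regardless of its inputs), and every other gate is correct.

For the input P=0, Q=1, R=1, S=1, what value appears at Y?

1

Propagate with G6 forced: G1=0, G2=0, G3=1, G4=1, G5=1, G6=0 [stuck-at-0], G7=1.
So Y = 1. (Without the fault it would be 0.)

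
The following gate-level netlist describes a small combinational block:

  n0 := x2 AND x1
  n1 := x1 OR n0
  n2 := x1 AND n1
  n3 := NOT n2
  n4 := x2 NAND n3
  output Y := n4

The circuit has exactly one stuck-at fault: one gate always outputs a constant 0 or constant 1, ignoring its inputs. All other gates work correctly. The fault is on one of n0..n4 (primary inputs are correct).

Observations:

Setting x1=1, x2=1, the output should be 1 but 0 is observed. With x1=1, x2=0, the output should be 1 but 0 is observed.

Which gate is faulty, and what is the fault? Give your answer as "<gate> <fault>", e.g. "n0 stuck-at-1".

n4 stuck-at-0

Fault-free values for test 1 (x1=1, x2=1): n0=1, n1=1, n2=1, n3=0, n4=1, giving Y=1. Observed 0.
Test 1: faults giving observed 0 are {n1 stuck-at-0, n2 stuck-at-0, n3 stuck-at-1, n4 stuck-at-0}.
Test 2 (x1=1, x2=0): fault-free n0=0, n1=1, n2=1, n3=0, n4=1 → 1; observed 0. Eliminates n1 stuck-at-0, n2 stuck-at-0, n3 stuck-at-1.
Only n4 stuck-at-0 is consistent with every test.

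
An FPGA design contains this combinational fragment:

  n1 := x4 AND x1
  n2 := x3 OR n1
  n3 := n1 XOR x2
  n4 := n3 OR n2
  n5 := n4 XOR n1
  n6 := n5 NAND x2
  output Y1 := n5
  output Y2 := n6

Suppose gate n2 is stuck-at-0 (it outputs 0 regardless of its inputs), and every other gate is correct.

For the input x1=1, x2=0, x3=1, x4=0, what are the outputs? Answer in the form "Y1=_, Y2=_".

Y1=0, Y2=1

Propagate with n2 forced: n1=0, n2=0 [stuck-at-0], n3=0, n4=0, n5=0, n6=1.
So the outputs are Y1=0, Y2=1. (Without the fault they would be Y1=1, Y2=1.)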